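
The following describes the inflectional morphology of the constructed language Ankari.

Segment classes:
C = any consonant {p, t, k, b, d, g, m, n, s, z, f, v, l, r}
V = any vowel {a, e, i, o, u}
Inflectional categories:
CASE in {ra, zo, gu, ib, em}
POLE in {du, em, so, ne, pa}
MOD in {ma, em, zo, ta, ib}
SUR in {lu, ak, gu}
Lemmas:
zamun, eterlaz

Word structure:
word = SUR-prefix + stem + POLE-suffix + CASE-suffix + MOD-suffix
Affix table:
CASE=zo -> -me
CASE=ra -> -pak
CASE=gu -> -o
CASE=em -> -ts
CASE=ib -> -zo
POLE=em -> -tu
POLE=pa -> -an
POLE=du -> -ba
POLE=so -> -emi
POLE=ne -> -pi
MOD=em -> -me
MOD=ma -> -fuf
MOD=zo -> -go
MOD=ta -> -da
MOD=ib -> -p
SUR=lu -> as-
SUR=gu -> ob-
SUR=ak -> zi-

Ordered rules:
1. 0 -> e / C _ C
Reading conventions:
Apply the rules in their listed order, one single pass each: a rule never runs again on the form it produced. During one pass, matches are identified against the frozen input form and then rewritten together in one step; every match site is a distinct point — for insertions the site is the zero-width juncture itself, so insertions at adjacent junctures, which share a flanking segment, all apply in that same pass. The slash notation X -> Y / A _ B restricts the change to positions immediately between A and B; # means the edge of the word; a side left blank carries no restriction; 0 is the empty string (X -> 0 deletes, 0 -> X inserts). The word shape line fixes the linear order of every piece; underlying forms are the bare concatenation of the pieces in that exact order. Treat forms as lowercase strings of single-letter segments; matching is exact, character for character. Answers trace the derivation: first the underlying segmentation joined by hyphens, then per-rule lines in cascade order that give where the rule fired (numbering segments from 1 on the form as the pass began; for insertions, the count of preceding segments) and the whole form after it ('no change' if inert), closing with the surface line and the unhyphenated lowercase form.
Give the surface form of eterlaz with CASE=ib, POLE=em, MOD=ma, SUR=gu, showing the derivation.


underlying: ob-eterlaz-tu-zo-fuf
1. 0 -> e / C _ C: inserts after position(s) 6, 9: obeterelazetuzofuf
surface: obeterelazetuzofuf


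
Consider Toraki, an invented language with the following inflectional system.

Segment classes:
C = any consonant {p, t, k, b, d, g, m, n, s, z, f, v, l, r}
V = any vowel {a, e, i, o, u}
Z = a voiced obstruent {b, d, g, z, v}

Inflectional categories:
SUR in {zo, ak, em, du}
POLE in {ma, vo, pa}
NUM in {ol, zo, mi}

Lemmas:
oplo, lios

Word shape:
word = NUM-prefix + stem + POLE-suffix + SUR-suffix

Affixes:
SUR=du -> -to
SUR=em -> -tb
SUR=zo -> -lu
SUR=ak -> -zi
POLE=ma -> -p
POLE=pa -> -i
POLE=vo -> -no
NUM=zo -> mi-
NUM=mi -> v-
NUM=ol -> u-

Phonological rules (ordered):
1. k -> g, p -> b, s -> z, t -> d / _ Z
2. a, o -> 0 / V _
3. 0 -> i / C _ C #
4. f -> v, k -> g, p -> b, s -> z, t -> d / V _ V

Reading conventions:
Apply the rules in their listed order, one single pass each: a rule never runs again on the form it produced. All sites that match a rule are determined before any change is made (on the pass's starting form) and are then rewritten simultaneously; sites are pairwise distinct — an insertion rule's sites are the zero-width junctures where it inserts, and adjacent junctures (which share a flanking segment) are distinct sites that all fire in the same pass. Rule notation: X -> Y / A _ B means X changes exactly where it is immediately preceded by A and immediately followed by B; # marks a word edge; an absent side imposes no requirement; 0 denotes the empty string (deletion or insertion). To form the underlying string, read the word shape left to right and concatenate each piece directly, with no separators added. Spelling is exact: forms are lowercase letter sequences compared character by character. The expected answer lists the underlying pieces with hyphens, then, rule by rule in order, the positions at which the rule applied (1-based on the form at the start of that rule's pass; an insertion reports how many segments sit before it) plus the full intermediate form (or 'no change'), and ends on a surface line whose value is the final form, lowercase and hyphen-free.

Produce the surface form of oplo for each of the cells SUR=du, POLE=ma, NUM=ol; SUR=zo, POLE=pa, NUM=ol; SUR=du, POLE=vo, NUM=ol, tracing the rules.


cell SUR=du, POLE=ma, NUM=ol:
underlying: u-oplo-p-to
1. k -> g, p -> b, s -> z, t -> d / _ Z: no change
2. a, o -> 0 / V _: fires at position(s) 2: uplopto
3. 0 -> i / C _ C #: no change
4. f -> v, k -> g, p -> b, s -> z, t -> d / V _ V: no change
surface: uplopto

cell SUR=zo, POLE=pa, NUM=ol:
underlying: u-oplo-i-lu
1. k -> g, p -> b, s -> z, t -> d / _ Z: no change
2. a, o -> 0 / V _: fires at position(s) 2: uploilu
3. 0 -> i / C _ C #: no change
4. f -> v, k -> g, p -> b, s -> z, t -> d / V _ V: no change
surface: uploilu

cell SUR=du, POLE=vo, NUM=ol:
underlying: u-oplo-no-to
1. k -> g, p -> b, s -> z, t -> d / _ Z: no change
2. a, o -> 0 / V _: fires at position(s) 2: uplonoto
3. 0 -> i / C _ C #: no change
4. f -> v, k -> g, p -> b, s -> z, t -> d / V _ V: fires at position(s) 7: uplonodo
surface: uplonodo


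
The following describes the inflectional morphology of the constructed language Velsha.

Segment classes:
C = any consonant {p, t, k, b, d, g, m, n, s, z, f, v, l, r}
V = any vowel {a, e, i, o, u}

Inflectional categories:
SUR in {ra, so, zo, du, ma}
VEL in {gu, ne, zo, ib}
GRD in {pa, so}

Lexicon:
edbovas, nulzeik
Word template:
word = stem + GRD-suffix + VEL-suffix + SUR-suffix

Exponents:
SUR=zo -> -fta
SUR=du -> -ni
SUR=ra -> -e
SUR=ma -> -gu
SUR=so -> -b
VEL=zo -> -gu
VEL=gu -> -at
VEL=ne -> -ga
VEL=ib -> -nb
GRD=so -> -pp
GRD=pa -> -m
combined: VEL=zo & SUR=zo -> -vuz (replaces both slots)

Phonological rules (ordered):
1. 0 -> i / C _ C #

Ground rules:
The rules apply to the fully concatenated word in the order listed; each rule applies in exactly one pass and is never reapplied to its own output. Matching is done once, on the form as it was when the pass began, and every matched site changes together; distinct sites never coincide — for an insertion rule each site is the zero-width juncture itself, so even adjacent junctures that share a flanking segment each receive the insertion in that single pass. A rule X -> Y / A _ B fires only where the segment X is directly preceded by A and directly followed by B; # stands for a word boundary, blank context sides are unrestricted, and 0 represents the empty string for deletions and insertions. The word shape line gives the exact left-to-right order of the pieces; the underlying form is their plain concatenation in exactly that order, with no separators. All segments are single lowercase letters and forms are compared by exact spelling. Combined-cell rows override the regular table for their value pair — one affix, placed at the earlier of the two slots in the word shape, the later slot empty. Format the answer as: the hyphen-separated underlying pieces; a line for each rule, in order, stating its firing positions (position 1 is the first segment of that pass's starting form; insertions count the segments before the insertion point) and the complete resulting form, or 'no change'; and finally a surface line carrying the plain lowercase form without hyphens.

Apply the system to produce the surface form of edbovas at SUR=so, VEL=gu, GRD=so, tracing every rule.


underlying: edbovas-pp-at-b
1. 0 -> i / C _ C #: inserts after position(s) 11: edbovasppatib
surface: edbovasppatib


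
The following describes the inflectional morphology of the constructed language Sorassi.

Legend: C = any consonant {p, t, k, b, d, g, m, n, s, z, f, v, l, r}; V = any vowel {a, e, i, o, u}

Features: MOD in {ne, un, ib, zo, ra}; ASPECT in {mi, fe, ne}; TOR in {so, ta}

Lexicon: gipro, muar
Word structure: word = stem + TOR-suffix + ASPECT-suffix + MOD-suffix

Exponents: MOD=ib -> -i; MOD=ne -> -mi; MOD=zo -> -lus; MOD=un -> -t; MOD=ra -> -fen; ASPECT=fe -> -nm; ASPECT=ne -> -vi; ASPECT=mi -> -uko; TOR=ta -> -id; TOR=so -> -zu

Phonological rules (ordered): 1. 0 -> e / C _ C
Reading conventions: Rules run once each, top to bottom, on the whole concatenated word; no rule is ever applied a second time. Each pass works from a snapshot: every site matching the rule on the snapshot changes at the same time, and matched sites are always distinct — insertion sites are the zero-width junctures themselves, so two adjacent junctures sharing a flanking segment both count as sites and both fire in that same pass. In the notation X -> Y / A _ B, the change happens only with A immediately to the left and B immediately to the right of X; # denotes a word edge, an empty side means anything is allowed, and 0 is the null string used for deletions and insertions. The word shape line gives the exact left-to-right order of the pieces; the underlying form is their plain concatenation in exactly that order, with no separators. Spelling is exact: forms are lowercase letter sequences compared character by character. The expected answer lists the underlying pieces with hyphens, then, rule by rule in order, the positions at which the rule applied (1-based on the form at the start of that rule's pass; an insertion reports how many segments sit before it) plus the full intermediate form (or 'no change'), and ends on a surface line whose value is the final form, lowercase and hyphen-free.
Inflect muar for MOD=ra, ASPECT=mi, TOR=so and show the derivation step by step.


underlying: muar-zu-uko-fen
1. 0 -> e / C _ C: inserts after position(s) 4: muarezuukofen
surface: muarezuukofen


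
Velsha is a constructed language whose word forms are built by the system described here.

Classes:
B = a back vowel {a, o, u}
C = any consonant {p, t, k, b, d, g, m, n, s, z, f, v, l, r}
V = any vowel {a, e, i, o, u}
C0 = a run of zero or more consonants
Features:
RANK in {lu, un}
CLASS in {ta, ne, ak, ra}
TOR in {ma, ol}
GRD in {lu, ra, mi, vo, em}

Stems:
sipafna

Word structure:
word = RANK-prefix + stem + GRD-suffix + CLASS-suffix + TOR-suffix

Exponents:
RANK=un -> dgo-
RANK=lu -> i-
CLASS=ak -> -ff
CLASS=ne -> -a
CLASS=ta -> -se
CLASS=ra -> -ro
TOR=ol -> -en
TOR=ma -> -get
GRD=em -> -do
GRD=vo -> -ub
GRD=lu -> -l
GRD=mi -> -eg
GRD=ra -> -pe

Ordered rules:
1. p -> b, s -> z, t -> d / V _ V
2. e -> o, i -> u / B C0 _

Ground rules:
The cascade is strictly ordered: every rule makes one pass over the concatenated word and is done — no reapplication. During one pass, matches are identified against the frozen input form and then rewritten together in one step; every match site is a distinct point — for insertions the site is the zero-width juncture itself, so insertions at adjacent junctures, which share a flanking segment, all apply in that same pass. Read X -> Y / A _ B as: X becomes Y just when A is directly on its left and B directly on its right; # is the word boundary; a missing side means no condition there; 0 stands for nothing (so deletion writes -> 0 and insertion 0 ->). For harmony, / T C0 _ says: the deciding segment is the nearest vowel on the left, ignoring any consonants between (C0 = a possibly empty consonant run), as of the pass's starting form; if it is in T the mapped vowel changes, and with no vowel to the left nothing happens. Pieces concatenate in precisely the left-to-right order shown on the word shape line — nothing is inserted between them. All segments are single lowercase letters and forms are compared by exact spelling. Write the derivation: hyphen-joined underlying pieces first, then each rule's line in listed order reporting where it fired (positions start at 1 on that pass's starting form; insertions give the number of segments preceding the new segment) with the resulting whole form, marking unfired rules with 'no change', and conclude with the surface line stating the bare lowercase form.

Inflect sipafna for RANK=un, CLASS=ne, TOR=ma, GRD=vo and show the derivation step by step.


underlying: dgo-sipafna-ub-a-get
1. p -> b, s -> z, t -> d / V _ V: fires at position(s) 4, 6: dgozibafnaubaget
2. e -> o, i -> u / B C0 _: fires at position(s) 5, 15: dgozubafnaubagot
surface: dgozubafnaubagot


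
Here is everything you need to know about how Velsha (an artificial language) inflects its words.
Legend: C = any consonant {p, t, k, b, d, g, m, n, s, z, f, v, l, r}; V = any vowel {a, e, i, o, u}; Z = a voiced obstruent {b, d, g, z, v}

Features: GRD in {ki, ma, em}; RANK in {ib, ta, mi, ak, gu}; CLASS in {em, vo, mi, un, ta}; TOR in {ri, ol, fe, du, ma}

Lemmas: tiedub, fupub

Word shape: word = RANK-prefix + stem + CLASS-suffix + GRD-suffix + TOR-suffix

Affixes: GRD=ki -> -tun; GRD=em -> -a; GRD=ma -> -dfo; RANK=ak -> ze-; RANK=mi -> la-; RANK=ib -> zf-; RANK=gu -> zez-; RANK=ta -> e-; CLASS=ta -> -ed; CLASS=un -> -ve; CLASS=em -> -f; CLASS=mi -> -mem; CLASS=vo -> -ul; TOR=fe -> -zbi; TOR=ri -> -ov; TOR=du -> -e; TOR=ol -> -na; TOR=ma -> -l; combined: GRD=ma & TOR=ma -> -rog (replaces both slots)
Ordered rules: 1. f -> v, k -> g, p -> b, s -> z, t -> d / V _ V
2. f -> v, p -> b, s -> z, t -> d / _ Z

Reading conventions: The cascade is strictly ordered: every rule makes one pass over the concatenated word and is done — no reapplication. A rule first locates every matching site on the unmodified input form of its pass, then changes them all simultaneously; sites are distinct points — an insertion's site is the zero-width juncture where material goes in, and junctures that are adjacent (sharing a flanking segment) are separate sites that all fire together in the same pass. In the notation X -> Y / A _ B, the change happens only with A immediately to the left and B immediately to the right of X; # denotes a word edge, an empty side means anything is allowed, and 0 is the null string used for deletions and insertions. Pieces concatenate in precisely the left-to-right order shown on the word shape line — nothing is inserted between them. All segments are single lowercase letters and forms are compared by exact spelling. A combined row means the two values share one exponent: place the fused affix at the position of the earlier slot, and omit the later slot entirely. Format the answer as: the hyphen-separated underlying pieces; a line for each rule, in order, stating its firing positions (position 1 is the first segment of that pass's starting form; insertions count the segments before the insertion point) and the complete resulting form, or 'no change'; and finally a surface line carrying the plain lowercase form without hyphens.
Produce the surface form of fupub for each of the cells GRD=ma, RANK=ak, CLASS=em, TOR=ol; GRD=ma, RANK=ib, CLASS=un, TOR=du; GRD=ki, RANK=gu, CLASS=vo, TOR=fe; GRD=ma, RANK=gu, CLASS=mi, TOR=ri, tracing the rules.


cell GRD=ma, RANK=ak, CLASS=em, TOR=ol:
underlying: ze-fupub-f-dfo-na
1. f -> v, k -> g, p -> b, s -> z, t -> d / V _ V: fires at position(s) 3, 5: zevububfdfona
2. f -> v, p -> b, s -> z, t -> d / _ Z: fires at position(s) 8: zevububvdfona
surface: zevububvdfona

cell GRD=ma, RANK=ib, CLASS=un, TOR=du:
underlying: zf-fupub-ve-dfo-e
1. f -> v, k -> g, p -> b, s -> z, t -> d / V _ V: fires at position(s) 5: zffububvedfoe
2. f -> v, p -> b, s -> z, t -> d / _ Z: no change
surface: zffububvedfoe

cell GRD=ki, RANK=gu, CLASS=vo, TOR=fe:
underlying: zez-fupub-ul-tun-zbi
1. f -> v, k -> g, p -> b, s -> z, t -> d / V _ V: fires at position(s) 6: zezfububultunzbi
2. f -> v, p -> b, s -> z, t -> d / _ Z: no change
surface: zezfububultunzbi

cell GRD=ma, RANK=gu, CLASS=mi, TOR=ri:
underlying: zez-fupub-mem-dfo-ov
1. f -> v, k -> g, p -> b, s -> z, t -> d / V _ V: fires at position(s) 6: zezfububmemdfoov
2. f -> v, p -> b, s -> z, t -> d / _ Z: no change
surface: zezfububmemdfoov


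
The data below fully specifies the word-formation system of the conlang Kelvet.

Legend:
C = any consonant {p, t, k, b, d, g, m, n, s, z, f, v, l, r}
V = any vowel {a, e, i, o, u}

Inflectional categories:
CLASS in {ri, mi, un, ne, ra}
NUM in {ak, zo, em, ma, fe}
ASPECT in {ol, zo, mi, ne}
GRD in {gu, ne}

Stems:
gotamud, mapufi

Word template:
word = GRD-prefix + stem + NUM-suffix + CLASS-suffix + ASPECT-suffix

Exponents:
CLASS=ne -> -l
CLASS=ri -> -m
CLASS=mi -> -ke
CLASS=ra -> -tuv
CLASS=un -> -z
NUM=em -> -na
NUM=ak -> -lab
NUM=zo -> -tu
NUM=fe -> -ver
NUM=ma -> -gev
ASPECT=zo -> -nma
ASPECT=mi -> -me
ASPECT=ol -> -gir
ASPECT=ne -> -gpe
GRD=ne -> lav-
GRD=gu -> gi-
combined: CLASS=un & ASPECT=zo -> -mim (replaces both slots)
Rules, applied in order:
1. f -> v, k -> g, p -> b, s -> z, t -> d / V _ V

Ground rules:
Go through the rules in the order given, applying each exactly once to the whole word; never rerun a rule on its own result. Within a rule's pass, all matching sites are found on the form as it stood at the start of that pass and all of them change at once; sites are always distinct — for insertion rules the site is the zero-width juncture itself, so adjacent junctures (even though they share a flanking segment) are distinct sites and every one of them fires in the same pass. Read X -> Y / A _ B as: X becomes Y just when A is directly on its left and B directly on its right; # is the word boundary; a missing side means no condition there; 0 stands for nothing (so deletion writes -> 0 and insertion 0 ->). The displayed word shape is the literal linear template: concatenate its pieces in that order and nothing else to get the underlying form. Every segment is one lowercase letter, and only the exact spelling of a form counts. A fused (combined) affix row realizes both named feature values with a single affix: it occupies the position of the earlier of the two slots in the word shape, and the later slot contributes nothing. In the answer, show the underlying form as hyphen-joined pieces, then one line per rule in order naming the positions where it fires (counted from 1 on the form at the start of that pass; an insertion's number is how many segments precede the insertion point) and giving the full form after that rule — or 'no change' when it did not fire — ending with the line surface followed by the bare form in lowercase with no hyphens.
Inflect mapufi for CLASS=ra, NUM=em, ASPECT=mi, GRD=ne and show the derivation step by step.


underlying: lav-mapufi-na-tuv-me
1. f -> v, k -> g, p -> b, s -> z, t -> d / V _ V: fires at position(s) 6, 8, 12: lavmabuvinaduvme
surface: lavmabuvinaduvme


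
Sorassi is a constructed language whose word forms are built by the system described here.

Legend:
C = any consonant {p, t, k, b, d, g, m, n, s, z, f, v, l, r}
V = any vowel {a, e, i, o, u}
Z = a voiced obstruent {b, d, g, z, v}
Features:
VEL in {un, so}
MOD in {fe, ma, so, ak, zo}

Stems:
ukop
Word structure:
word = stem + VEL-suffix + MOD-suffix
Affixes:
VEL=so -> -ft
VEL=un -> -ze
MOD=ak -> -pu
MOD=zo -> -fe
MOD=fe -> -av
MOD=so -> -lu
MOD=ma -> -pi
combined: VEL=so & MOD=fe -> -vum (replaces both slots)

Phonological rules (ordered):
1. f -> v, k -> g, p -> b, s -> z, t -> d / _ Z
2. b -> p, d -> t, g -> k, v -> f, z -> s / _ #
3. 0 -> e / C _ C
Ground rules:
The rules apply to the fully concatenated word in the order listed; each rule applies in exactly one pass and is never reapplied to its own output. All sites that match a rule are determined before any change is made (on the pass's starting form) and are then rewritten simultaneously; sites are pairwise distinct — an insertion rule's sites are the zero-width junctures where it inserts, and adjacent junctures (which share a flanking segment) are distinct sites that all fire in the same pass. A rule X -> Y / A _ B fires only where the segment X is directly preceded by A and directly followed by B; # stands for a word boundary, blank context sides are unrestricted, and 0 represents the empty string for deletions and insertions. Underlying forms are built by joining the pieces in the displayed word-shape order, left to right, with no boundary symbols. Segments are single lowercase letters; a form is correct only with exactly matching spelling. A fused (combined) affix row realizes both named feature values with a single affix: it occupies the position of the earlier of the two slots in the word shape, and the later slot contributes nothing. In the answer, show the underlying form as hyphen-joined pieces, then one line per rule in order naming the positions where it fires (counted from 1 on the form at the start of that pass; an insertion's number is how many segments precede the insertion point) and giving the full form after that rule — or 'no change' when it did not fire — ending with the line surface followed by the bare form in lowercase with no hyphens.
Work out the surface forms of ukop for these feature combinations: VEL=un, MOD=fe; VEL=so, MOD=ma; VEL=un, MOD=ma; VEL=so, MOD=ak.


cell VEL=un, MOD=fe:
underlying: ukop-ze-av
1. f -> v, k -> g, p -> b, s -> z, t -> d / _ Z: fires at position(s) 4: ukobzeav
2. b -> p, d -> t, g -> k, v -> f, z -> s / _ #: fires at position(s) 8: ukobzeaf
3. 0 -> e / C _ C: inserts after position(s) 4: ukobezeaf
surface: ukobezeaf

cell VEL=so, MOD=ma:
underlying: ukop-ft-pi
1. f -> v, k -> g, p -> b, s -> z, t -> d / _ Z: no change
2. b -> p, d -> t, g -> k, v -> f, z -> s / _ #: no change
3. 0 -> e / C _ C: inserts after position(s) 4, 5, 6: ukopefetepi
surface: ukopefetepi

cell VEL=un, MOD=ma:
underlying: ukop-ze-pi
1. f -> v, k -> g, p -> b, s -> z, t -> d / _ Z: fires at position(s) 4: ukobzepi
2. b -> p, d -> t, g -> k, v -> f, z -> s / _ #: no change
3. 0 -> e / C _ C: inserts after position(s) 4: ukobezepi
surface: ukobezepi

cell VEL=so, MOD=ak:
underlying: ukop-ft-pu
1. f -> v, k -> g, p -> b, s -> z, t -> d / _ Z: no change
2. b -> p, d -> t, g -> k, v -> f, z -> s / _ #: no change
3. 0 -> e / C _ C: inserts after position(s) 4, 5, 6: ukopefetepu
surface: ukopefetepu


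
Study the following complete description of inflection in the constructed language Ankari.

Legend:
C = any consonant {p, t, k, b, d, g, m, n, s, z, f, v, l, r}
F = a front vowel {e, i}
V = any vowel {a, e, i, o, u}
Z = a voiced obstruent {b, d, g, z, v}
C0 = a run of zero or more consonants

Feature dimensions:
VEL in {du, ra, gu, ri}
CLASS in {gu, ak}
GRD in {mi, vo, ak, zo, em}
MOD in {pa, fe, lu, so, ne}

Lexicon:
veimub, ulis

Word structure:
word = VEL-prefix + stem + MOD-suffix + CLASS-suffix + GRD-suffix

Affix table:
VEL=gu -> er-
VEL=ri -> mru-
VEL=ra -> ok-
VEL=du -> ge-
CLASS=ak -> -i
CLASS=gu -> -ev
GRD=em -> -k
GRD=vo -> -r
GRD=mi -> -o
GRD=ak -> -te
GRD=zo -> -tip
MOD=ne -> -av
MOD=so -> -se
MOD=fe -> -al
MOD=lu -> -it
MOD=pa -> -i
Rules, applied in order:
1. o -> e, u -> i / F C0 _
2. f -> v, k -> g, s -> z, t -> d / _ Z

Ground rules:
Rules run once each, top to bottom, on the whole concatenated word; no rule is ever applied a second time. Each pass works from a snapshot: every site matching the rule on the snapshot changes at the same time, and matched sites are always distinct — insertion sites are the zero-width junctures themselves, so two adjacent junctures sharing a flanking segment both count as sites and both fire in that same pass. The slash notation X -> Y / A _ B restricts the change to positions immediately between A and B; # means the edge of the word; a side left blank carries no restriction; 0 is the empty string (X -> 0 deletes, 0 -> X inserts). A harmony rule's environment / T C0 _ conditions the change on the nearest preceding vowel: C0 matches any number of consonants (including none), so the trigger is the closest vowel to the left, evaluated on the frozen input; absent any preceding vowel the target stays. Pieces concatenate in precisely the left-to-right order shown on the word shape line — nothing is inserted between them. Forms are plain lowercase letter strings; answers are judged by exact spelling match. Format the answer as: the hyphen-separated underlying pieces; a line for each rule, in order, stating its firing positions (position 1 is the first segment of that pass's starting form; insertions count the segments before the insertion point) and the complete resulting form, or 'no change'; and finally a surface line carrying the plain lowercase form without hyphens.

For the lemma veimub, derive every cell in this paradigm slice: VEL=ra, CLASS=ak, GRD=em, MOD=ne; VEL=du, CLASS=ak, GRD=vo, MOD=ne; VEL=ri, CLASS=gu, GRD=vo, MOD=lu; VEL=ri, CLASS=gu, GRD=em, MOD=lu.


cell VEL=ra, CLASS=ak, GRD=em, MOD=ne:
underlying: ok-veimub-av-i-k
1. o -> e, u -> i / F C0 _: fires at position(s) 7: okveimibavik
2. f -> v, k -> g, s -> z, t -> d / _ Z: fires at position(s) 2: ogveimibavik
surface: ogveimibavik

cell VEL=du, CLASS=ak, GRD=vo, MOD=ne:
underlying: ge-veimub-av-i-r
1. o -> e, u -> i / F C0 _: fires at position(s) 7: geveimibavir
2. f -> v, k -> g, s -> z, t -> d / _ Z: no change
surface: geveimibavir

cell VEL=ri, CLASS=gu, GRD=vo, MOD=lu:
underlying: mru-veimub-it-ev-r
1. o -> e, u -> i / F C0 _: fires at position(s) 8: mruveimibitevr
2. f -> v, k -> g, s -> z, t -> d / _ Z: no change
surface: mruveimibitevr

cell VEL=ri, CLASS=gu, GRD=em, MOD=lu:
underlying: mru-veimub-it-ev-k
1. o -> e, u -> i / F C0 _: fires at position(s) 8: mruveimibitevk
2. f -> v, k -> g, s -> z, t -> d / _ Z: no change
surface: mruveimibitevk


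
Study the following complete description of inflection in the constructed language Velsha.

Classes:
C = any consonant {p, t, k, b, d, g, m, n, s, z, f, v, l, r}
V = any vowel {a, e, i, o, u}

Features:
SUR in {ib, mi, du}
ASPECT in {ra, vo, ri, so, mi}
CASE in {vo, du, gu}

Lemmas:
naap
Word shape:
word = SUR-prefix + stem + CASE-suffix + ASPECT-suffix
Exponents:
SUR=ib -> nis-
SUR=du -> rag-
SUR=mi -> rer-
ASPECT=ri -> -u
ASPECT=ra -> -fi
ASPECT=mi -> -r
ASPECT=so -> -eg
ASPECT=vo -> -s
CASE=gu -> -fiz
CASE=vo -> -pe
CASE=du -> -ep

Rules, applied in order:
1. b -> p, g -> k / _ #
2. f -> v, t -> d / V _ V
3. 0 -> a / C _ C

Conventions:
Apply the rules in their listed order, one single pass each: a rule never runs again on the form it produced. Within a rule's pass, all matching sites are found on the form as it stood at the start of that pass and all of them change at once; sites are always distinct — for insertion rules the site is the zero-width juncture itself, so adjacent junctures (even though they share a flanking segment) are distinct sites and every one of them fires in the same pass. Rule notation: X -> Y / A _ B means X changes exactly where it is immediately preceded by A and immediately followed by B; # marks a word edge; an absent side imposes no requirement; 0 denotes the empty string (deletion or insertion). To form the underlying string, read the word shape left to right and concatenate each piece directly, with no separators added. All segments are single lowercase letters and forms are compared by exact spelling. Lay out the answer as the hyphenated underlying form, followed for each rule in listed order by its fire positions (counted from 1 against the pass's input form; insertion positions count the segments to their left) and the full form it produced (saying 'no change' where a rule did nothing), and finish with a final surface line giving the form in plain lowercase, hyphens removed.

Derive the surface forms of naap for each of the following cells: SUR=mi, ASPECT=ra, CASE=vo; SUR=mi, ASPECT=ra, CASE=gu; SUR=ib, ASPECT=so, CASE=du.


cell SUR=mi, ASPECT=ra, CASE=vo:
underlying: rer-naap-pe-fi
1. b -> p, g -> k / _ #: no change
2. f -> v, t -> d / V _ V: fires at position(s) 10: rernaappevi
3. 0 -> a / C _ C: inserts after position(s) 3, 7: reranaapapevi
surface: reranaapapevi

cell SUR=mi, ASPECT=ra, CASE=gu:
underlying: rer-naap-fiz-fi
1. b -> p, g -> k / _ #: no change
2. f -> v, t -> d / V _ V: no change
3. 0 -> a / C _ C: inserts after position(s) 3, 7, 10: reranaapafizafi
surface: reranaapafizafi

cell SUR=ib, ASPECT=so, CASE=du:
underlying: nis-naap-ep-eg
1. b -> p, g -> k / _ #: fires at position(s) 11: nisnaapepek
2. f -> v, t -> d / V _ V: no change
3. 0 -> a / C _ C: inserts after position(s) 3: nisanaapepek
surface: nisanaapepek


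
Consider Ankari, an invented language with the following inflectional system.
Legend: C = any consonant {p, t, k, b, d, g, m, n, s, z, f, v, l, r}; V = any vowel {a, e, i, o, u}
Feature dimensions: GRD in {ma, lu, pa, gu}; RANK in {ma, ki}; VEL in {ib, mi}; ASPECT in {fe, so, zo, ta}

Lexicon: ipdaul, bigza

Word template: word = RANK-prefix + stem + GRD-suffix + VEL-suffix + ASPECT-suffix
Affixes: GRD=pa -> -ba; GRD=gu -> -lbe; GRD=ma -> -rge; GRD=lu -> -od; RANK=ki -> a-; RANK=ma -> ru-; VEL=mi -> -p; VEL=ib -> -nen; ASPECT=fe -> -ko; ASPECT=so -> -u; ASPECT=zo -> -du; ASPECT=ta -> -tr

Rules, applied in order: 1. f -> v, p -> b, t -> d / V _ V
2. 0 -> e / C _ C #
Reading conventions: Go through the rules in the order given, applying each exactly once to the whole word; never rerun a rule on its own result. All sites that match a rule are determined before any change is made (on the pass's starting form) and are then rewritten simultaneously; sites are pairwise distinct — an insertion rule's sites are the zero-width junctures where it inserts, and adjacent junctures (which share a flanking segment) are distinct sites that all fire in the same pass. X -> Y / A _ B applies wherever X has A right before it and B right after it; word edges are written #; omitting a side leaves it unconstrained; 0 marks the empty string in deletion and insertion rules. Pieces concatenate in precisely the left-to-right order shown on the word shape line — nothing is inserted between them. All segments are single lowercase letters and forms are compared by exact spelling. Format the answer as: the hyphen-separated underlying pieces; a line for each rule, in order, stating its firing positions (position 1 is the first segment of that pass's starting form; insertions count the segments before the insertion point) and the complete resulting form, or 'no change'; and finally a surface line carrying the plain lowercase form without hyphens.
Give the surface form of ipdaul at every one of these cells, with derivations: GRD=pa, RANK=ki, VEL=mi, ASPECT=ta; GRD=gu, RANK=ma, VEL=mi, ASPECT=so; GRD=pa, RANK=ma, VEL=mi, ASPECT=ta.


cell GRD=pa, RANK=ki, VEL=mi, ASPECT=ta:
underlying: a-ipdaul-ba-p-tr
1. f -> v, p -> b, t -> d / V _ V: no change
2. 0 -> e / C _ C #: inserts after position(s) 11: aipdaulbapter
surface: aipdaulbapter

cell GRD=gu, RANK=ma, VEL=mi, ASPECT=so:
underlying: ru-ipdaul-lbe-p-u
1. f -> v, p -> b, t -> d / V _ V: fires at position(s) 12: ruipdaullbebu
2. 0 -> e / C _ C #: no change
surface: ruipdaullbebu

cell GRD=pa, RANK=ma, VEL=mi, ASPECT=ta:
underlying: ru-ipdaul-ba-p-tr
1. f -> v, p -> b, t -> d / V _ V: no change
2. 0 -> e / C _ C #: inserts after position(s) 12: ruipdaulbapter
surface: ruipdaulbapter


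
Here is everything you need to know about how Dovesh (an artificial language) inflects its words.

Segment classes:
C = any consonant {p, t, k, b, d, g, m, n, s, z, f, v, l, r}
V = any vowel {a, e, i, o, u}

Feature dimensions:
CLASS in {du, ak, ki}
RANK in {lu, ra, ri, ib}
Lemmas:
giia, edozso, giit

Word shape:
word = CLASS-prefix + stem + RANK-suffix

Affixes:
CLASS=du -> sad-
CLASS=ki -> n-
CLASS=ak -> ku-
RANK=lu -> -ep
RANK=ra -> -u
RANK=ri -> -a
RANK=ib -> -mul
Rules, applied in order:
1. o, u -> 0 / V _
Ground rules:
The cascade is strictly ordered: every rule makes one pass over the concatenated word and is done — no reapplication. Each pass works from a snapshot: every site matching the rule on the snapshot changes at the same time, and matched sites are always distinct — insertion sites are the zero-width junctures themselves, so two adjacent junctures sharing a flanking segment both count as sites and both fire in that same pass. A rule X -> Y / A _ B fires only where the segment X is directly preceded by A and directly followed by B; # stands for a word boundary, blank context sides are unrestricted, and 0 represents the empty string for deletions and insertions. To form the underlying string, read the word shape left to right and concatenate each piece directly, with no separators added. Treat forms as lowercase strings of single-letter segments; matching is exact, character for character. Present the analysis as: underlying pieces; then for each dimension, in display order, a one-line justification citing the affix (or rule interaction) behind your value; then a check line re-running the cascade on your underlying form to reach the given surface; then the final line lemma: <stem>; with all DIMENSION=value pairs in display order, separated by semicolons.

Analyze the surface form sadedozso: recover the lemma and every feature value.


underlying: sad-edozso-u
CLASS=du - signalled by the affix sad-
RANK=ra - signalled by the affix -u
check: sadedozsou -> sadedozso
lemma: edozso; CLASS=du; RANK=ra


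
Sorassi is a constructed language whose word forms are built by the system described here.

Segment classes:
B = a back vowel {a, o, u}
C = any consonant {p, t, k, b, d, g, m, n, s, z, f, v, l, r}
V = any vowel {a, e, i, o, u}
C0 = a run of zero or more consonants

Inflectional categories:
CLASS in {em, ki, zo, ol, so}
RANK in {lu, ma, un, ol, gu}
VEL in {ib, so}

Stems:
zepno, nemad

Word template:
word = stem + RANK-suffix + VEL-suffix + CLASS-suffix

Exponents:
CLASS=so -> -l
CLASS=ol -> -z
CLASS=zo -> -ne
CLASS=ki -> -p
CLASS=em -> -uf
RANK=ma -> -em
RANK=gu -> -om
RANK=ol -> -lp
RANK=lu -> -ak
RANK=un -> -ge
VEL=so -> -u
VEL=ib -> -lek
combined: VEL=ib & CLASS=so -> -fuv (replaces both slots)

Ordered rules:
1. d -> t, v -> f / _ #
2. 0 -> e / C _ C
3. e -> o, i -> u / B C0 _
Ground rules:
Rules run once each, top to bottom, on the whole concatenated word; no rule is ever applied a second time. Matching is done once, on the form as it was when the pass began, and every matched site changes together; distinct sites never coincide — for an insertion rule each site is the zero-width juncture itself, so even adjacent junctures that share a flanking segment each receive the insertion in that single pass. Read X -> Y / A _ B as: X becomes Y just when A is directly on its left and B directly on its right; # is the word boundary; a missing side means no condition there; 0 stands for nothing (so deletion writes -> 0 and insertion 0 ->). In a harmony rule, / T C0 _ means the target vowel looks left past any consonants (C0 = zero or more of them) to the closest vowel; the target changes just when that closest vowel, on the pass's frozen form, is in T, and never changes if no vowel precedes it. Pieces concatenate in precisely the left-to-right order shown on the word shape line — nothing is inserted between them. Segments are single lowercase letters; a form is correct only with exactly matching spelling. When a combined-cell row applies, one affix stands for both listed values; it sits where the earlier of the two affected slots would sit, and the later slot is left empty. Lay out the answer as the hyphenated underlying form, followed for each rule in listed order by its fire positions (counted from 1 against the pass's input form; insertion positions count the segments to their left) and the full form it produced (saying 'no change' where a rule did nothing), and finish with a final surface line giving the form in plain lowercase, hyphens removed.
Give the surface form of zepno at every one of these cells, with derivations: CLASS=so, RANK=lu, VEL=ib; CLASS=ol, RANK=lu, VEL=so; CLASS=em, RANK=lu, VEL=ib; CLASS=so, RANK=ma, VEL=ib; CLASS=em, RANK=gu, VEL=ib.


cell CLASS=so, RANK=lu, VEL=ib:
underlying: zepno-ak-fuv
1. d -> t, v -> f / _ #: fires at position(s) 10: zepnoakfuf
2. 0 -> e / C _ C: inserts after position(s) 3, 7: zepenoakefuf
3. e -> o, i -> u / B C0 _: fires at position(s) 9: zepenoakofuf
surface: zepenoakofuf

cell CLASS=ol, RANK=lu, VEL=so:
underlying: zepno-ak-u-z
1. d -> t, v -> f / _ #: no change
2. 0 -> e / C _ C: inserts after position(s) 3: zepenoakuz
3. e -> o, i -> u / B C0 _: no change
surface: zepenoakuz

cell CLASS=em, RANK=lu, VEL=ib:
underlying: zepno-ak-lek-uf
1. d -> t, v -> f / _ #: no change
2. 0 -> e / C _ C: inserts after position(s) 3, 7: zepenoakelekuf
3. e -> o, i -> u / B C0 _: fires at position(s) 9: zepenoakolekuf
surface: zepenoakolekuf

cell CLASS=so, RANK=ma, VEL=ib:
underlying: zepno-em-fuv
1. d -> t, v -> f / _ #: fires at position(s) 10: zepnoemfuf
2. 0 -> e / C _ C: inserts after position(s) 3, 7: zepenoemefuf
3. e -> o, i -> u / B C0 _: fires at position(s) 7: zepenoomefuf
surface: zepenoomefuf

cell CLASS=em, RANK=gu, VEL=ib:
underlying: zepno-om-lek-uf
1. d -> t, v -> f / _ #: no change
2. 0 -> e / C _ C: inserts after position(s) 3, 7: zepenoomelekuf
3. e -> o, i -> u / B C0 _: fires at position(s) 9: zepenoomolekuf
surface: zepenoomolekuf


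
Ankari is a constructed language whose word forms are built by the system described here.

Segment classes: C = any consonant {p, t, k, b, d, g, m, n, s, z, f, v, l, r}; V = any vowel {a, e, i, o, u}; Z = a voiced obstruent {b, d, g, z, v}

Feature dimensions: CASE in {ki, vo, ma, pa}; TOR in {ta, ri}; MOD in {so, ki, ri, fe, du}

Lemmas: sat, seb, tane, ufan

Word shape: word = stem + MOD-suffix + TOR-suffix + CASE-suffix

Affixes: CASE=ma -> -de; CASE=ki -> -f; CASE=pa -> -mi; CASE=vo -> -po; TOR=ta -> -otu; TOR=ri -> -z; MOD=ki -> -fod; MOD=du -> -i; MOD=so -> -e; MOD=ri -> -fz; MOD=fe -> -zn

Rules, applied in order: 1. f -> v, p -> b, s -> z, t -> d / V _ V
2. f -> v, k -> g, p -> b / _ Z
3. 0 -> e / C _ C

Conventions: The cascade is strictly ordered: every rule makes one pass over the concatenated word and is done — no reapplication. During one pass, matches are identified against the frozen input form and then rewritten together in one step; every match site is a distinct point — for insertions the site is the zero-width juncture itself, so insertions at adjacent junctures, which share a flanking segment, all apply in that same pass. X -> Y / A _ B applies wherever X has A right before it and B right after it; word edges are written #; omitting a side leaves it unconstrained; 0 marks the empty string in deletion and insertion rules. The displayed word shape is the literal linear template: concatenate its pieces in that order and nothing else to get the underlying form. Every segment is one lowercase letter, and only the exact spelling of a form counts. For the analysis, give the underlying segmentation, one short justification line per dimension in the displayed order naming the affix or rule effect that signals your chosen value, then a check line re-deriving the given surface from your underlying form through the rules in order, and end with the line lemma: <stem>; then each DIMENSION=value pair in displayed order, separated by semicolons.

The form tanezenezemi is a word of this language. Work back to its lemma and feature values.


underlying: tane-zn-z-mi
CASE=pa - signalled by the affix -mi
TOR=ri - signalled by the affix -z
MOD=fe - signalled by the affix -zn
check: taneznzmi -> taneznzmi -> taneznzmi -> tanezenezemi
lemma: tane; CASE=pa; TOR=ri; MOD=fe


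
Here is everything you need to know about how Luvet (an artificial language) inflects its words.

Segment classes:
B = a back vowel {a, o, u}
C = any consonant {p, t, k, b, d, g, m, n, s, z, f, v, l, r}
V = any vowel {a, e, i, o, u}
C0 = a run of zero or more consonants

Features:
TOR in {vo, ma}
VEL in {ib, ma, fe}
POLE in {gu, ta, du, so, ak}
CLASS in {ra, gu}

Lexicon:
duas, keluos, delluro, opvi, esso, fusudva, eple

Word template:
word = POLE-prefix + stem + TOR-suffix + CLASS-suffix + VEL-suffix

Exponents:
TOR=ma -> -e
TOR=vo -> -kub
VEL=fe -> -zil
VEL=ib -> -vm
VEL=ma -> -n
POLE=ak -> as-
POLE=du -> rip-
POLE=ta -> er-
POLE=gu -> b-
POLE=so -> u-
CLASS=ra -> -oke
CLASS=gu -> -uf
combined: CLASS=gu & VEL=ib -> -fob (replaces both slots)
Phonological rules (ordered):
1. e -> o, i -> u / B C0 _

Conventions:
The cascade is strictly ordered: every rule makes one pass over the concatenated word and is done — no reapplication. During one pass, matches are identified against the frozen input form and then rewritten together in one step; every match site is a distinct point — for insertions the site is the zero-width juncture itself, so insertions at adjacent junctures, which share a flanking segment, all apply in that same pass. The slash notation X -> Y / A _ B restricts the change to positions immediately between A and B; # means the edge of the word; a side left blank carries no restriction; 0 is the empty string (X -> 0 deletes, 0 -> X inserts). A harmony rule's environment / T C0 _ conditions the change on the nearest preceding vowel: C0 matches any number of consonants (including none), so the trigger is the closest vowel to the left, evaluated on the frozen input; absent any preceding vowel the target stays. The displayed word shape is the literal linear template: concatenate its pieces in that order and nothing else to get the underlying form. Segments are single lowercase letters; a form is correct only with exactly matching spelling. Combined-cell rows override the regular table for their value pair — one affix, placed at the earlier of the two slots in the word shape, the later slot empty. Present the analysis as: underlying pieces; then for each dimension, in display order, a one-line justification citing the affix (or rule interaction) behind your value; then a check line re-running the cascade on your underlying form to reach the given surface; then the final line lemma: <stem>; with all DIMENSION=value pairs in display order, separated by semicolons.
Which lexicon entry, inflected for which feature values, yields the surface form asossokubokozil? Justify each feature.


underlying: as-esso-kub-oke-zil
TOR=vo - signalled by the affix -kub
VEL=fe - signalled by the affix -zil
POLE=ak - signalled by the affix as-
CLASS=ra - signalled by the affix -oke
check: asessokubokezil -> asossokubokozil
lemma: esso; TOR=vo; VEL=fe; POLE=ak; CLASS=ra
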